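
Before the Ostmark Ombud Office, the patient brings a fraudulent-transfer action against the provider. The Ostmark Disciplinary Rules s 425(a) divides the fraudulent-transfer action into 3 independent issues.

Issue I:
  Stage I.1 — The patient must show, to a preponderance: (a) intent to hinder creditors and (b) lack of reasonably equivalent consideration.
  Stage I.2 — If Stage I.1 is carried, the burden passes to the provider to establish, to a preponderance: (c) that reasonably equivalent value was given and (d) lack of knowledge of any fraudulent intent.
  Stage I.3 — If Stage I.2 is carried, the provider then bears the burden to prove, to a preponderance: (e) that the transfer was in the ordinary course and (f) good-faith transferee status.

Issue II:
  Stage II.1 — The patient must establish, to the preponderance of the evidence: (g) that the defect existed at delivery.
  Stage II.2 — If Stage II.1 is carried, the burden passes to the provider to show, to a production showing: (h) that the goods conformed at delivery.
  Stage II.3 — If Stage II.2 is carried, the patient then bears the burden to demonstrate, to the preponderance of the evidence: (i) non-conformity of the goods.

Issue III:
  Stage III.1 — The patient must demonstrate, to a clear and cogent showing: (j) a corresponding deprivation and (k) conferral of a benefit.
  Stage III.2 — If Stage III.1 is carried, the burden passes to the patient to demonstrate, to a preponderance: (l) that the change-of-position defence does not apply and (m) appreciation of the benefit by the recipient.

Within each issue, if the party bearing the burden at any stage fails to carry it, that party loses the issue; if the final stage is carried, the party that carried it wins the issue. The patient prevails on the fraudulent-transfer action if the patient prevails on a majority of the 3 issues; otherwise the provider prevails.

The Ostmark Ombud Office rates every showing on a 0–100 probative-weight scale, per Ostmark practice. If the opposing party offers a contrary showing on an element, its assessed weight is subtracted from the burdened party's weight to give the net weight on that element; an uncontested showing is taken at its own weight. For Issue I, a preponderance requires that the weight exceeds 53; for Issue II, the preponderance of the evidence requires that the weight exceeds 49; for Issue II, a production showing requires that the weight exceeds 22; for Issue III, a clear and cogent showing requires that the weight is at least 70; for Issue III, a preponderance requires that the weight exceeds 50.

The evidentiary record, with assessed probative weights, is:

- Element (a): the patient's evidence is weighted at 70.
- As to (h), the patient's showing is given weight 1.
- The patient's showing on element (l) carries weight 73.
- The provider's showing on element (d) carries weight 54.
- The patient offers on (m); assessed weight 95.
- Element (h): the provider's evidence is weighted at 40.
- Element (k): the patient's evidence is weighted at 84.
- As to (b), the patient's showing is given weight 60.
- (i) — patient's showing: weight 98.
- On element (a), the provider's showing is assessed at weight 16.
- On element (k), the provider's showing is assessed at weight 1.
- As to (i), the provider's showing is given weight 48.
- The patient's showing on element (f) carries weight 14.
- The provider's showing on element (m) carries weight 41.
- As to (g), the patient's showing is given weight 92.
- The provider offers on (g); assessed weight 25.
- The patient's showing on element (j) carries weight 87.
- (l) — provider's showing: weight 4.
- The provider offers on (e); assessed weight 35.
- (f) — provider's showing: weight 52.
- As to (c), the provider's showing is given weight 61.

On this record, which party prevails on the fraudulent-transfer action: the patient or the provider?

— Issue I —
Stage I.1 — burden on patient; standard: a preponderance (weight exceeds 53).
    (a): 70 − 16 = 54 > 53 [met]
    (b): 60 > 53 [met]
  Stage I.1 is satisfied; the onus moves to the provider.
Stage I.2 — burden on provider; standard: a preponderance (weight exceeds 53).
    (c): 61 > 53 [met]
    (d): 54 > 53 [met]
  Stage I.2 is satisfied; the provider continues to bear the burden.
Stage I.3 — burden on provider; standard: a preponderance (weight exceeds 53).
    (e): 35 ≤ 53 [not met]
    (f): 52 − 14 = 38 ≤ 53 [not met]
  The provider does not carry Stage I.3.
The patient prevails on this issue.
— Issue II —
Stage II.1 — burden on patient; standard: the preponderance of the evidence (weight exceeds 49).
    (g): 92 − 25 = 67 > 49 [met]
  All elements met. The burden passes to the provider.
Stage II.2 — burden on provider; standard: a production showing (weight exceeds 22).
    (h): 40 − 1 = 39 > 22 [met]
  Stage II.2 is satisfied; the onus moves to the patient.
Stage II.3 — burden on patient; standard: the preponderance of the evidence (weight exceeds 49).
    (i): 98 − 48 = 50 > 49 [met]
  Stage II.3 carried; the final stage is satisfied.
All stages carried — the patient prevails on this issue.
— Issue III —
At Stage III.1 the patient must meet a clear and cogent showing (weight is at least 70): on (j) the weight is 87, which does reach 70, so (j) meets the standard; on (k) the weight is 84 less the opposing 1 gives net 83, which does reach 70, so (k) meets the standard.
  All elements met. The patient retains the burden for Stage III.2.
At Stage III.2 the patient must meet a preponderance (weight exceeds 50): on (l) the weight is 73 less the opposing 4 gives net 69, > 50, so (l) meets the standard; on (m) the weight is 95 less the opposing 41 gives net 54, > 50, so (m) meets the standard.
  All elements met at the final stage.
All stages carried — the patient prevails on this issue.
Per-issue: Issue I → patient; Issue II → patient; Issue III → patient. The patient must prevail on a majority of issues; overall, the patient prevails.

patient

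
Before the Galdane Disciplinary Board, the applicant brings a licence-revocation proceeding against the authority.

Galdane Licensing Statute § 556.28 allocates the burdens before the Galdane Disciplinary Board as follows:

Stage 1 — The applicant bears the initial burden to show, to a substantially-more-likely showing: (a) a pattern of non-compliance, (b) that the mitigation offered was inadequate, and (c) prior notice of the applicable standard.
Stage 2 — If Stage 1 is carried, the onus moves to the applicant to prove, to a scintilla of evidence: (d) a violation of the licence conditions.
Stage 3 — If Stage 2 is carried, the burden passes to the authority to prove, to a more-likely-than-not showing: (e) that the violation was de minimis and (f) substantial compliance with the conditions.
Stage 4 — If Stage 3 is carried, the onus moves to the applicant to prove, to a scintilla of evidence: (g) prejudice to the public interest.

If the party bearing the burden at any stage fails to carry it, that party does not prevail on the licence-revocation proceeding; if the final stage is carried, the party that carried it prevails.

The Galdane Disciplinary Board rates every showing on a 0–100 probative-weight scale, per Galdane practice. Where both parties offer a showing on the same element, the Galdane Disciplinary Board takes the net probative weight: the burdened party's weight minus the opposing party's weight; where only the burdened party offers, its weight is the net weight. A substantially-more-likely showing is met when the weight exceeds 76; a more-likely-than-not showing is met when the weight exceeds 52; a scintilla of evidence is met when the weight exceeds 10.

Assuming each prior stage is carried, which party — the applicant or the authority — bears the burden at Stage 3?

Stage 3's rule assigns the burden to the authority (to a more-likely-than-not showing).

authority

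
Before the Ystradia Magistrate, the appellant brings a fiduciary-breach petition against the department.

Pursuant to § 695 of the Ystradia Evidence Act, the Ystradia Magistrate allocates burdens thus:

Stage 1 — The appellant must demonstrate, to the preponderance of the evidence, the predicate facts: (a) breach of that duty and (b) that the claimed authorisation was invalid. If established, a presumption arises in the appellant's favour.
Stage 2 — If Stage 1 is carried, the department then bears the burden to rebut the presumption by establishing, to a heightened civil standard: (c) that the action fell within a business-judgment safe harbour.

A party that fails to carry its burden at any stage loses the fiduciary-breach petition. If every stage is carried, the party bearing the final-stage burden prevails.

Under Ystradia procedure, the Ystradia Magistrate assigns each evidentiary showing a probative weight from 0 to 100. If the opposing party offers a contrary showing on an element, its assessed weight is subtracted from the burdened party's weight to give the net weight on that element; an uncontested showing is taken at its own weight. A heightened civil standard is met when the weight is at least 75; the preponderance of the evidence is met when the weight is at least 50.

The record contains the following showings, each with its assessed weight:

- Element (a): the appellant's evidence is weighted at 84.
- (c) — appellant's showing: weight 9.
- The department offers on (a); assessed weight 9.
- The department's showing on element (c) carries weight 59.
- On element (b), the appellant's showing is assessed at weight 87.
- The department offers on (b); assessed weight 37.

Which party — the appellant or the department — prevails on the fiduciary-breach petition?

Stage 1 (appellant, the preponderance of the evidence, weight is at least 50): (a) net 84−9=75 ≥ 50 — meets; (b) net 87−37=50 ≥ 50 — meets.
  Stage 1 carried; the burden shifts to the department.
Stage 2 (department, a heightened civil standard, weight is at least 75): (c) net 59−9=50 < 75 — fails.
  Stage 2 not carried; the department fails its burden.
The appellant prevails.

appellant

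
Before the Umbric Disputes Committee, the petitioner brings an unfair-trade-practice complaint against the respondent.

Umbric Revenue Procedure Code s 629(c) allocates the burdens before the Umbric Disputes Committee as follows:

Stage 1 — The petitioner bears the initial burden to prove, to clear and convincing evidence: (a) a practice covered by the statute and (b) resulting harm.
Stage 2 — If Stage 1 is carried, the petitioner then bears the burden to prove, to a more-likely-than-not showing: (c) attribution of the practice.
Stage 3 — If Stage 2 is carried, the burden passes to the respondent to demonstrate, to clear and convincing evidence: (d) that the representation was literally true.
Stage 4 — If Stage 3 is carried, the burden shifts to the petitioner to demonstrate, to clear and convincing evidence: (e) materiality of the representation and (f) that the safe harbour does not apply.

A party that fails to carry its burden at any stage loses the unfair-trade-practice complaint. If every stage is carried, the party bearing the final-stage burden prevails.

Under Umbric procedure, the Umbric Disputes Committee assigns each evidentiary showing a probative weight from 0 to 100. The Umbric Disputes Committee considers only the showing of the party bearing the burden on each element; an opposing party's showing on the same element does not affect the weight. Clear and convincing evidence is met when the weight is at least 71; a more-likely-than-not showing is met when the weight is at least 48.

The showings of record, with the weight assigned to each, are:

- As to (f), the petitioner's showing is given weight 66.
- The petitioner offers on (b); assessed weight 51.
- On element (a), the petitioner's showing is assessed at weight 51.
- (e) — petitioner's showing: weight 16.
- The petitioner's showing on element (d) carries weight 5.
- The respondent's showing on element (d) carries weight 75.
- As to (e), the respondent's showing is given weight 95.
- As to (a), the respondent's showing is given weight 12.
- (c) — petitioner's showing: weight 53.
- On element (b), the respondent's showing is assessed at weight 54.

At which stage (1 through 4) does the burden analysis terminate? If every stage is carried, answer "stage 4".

Stage 1 (petitioner, clear and convincing evidence, weight is at least 71): (a) 51 (respondent's 12 disregarded) < 71 — fails; (b) 51 (respondent's 54 disregarded) < 71 — fails.
  Not every element is met, so the petitioner fails to carry Stage 1.
So the respondent prevails.

stage 1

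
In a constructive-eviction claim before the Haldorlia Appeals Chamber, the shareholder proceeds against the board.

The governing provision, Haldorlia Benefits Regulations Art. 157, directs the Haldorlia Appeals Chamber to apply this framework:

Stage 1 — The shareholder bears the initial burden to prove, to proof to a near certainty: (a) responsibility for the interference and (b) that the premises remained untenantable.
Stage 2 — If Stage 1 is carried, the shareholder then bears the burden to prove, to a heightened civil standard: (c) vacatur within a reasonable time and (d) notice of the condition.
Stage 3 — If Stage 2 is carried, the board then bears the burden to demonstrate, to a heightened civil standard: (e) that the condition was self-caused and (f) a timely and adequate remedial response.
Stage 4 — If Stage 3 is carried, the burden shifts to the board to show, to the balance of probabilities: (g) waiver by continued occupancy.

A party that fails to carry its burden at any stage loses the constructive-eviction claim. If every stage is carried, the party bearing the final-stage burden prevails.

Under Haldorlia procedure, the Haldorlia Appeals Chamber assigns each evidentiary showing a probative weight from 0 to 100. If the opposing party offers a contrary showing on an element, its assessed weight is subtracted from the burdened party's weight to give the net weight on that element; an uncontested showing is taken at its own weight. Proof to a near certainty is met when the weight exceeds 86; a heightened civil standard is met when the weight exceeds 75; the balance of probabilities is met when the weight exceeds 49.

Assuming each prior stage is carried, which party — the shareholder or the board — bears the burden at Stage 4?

board

Stage 4's rule assigns the burden to the board (to the balance of probabilities).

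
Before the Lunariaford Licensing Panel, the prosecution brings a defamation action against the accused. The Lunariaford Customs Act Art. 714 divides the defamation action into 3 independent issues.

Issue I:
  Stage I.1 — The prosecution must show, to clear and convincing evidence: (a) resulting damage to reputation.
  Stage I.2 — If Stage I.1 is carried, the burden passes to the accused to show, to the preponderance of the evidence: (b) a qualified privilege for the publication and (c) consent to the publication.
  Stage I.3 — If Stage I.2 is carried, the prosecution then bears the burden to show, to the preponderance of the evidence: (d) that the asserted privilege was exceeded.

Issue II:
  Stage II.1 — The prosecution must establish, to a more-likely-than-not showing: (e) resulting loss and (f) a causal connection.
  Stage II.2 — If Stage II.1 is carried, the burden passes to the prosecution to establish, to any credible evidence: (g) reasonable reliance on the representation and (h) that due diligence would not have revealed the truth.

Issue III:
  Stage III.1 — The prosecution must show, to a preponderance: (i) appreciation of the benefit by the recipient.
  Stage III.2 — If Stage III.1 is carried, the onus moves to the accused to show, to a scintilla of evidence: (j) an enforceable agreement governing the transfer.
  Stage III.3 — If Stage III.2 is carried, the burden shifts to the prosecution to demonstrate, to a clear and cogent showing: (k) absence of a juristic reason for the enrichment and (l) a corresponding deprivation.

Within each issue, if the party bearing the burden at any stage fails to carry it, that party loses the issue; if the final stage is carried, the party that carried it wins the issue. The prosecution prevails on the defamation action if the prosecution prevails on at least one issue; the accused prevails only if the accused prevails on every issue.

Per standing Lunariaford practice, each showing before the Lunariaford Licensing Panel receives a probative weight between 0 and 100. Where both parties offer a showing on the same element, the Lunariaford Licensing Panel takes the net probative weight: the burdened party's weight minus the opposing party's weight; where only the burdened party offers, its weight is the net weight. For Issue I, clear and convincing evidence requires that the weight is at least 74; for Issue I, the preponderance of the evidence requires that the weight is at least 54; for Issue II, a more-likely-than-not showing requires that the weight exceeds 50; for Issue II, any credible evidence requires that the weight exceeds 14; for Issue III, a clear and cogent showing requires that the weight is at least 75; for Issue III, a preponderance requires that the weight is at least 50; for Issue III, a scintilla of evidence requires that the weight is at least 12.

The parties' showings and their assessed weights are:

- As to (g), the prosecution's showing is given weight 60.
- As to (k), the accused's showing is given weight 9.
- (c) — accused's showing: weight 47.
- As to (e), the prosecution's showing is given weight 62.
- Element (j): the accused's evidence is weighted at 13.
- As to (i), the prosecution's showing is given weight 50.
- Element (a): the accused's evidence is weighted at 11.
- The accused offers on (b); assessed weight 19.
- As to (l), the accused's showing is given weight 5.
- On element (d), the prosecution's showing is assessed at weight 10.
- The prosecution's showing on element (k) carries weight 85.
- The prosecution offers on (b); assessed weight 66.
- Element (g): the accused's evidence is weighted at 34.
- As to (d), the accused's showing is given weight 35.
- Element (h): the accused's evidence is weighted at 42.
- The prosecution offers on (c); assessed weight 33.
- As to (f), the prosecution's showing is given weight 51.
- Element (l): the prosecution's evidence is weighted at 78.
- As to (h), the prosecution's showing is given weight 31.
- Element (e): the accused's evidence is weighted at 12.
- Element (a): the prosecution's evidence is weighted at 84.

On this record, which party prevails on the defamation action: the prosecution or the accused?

accused

— Issue I —
Stage I.1 — burden on prosecution; standard: clear and convincing evidence (weight is at least 74).
    (a): 84 − 11 = 73 < 74 [not met]
  Stage I.1 not carried; the prosecution fails its burden.
The accused prevails on this issue.
— Issue II —
At Stage II.1 the prosecution must meet a more-likely-than-not showing (weight exceeds 50): on (e) the weight is 62 less the opposing 12 gives net 50, which does not exceed 50, so (e) does not meet the standard; on (f) the weight is 51, which does exceed 50, so (f) meets the standard.
  The prosecution does not carry Stage II.1.
The analysis ends at Stage II.1; the accused prevails on this issue.
— Issue III —
Stage III.1 — burden on prosecution; standard: a preponderance (weight is at least 50).
    (i): 50 ≥ 50 [met]
  Stage III.1 is satisfied; the onus moves to the accused.
Stage III.2 — burden on accused; standard: a scintilla of evidence (weight is at least 12).
    (j): 13 ≥ 12 [met]
  The accused carries Stage III.2; the prosecution now bears the burden.
Stage III.3 — burden on prosecution; standard: a clear and cogent showing (weight is at least 75).
    (k): 85 − 9 = 76 ≥ 75 [met]
    (l): 78 − 5 = 73 < 75 [not met]
  Not every element is met, so the prosecution fails to carry Stage III.3.
The analysis ends at Stage III.3; the accused prevails on this issue.
Per-issue: Issue I → accused; Issue II → accused; Issue III → accused. The prosecution must prevail on at least one issue; overall, the accused prevails.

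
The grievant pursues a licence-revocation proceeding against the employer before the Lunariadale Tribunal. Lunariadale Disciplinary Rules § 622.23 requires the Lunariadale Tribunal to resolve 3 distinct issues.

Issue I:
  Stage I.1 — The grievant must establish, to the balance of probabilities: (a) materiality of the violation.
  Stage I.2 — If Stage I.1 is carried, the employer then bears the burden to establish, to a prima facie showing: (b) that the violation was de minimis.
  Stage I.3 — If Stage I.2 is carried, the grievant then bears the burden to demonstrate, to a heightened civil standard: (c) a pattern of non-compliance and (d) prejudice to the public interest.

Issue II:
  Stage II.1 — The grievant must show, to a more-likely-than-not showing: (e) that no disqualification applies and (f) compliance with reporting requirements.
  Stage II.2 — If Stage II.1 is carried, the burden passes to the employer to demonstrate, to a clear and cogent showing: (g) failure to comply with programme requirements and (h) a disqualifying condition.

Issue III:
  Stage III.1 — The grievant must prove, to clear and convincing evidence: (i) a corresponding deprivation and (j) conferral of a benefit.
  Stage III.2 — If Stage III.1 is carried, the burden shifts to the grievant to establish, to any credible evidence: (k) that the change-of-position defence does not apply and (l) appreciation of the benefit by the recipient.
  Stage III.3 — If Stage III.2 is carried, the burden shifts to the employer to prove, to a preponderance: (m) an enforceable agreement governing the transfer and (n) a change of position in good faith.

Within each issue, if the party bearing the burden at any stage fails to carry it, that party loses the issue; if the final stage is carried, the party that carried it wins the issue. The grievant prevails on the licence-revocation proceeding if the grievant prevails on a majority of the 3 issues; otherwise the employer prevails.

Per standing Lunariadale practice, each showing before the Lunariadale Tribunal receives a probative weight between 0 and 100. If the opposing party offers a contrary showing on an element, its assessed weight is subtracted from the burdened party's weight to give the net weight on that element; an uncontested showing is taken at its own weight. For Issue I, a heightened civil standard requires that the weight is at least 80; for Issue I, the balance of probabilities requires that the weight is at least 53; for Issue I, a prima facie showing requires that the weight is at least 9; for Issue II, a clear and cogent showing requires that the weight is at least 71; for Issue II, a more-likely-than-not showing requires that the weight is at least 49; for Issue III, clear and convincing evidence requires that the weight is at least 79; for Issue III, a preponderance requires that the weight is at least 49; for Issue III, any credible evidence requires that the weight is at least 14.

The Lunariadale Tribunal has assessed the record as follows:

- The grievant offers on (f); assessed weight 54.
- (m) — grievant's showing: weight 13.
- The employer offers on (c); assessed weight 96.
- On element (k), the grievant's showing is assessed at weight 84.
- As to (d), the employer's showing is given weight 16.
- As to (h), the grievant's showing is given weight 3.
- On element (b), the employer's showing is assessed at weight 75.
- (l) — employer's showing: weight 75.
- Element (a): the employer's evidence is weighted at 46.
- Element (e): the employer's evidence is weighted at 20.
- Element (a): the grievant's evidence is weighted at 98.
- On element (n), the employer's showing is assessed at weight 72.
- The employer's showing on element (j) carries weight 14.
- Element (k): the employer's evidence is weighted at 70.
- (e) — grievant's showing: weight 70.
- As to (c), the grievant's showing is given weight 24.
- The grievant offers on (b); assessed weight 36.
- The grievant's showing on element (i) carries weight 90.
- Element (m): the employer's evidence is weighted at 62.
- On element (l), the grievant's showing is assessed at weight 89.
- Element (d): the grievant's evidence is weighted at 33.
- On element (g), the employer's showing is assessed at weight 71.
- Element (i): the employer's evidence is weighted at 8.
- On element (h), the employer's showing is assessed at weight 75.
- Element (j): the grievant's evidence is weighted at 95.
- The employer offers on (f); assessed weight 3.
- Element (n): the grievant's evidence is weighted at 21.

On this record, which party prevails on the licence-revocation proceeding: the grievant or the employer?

employer

— Issue I —
Stage I.1 (grievant, the balance of probabilities, weight is at least 53): (a) net 98−46=52 < 53 — fails.
  Not every element is met, so the grievant fails to carry Stage I.1.
The employer prevails on this issue.
— Issue II —
At Stage II.1 the grievant must meet a more-likely-than-not showing (weight is at least 49): on (e) the weight is 70 less the opposing 20 gives net 50, which does reach 49, so (e) meets the standard; on (f) the weight is 54 less the opposing 3 gives net 51, which does reach 49, so (f) meets the standard.
  All elements met. The burden passes to the employer.
At Stage II.2 the employer must meet a clear and cogent showing (weight is at least 71): on (g) the weight is 71, ≥ 71, so (g) meets the standard; on (h) the weight is 75 less the opposing 3 gives net 72, which does reach 71, so (h) meets the standard.
  All elements met at the final stage.
Every stage carried; the employer prevails on this issue.
— Issue III —
At Stage III.1 the grievant must meet clear and convincing evidence (weight is at least 79): on (i) the weight is 90 less the opposing 8 gives net 82, ≥ 79, so (i) meets the standard; on (j) the weight is 95 less the opposing 14 gives net 81, ≥ 79, so (j) meets the standard.
  Stage III.1 is satisfied; the grievant continues to bear the burden.
At Stage III.2 the grievant must meet any credible evidence (weight is at least 14): on (k) the weight is 84 less the opposing 70 gives net 14, ≥ 14, so (k) meets the standard; on (l) the weight is 89 less the opposing 75 gives net 14, which does reach 14, so (l) meets the standard.
  Stage III.2 is satisfied; the onus moves to the employer.
At Stage III.3 the employer must meet a preponderance (weight is at least 49): on (m) the weight is 62 less the opposing 13 gives net 49, which does reach 49, so (m) meets the standard; on (n) the weight is 72 less the opposing 21 gives net 51, which does reach 49, so (n) meets the standard.
  All elements met at the final stage.
All stages carried — the employer prevails on this issue.
Per-issue: Issue I → employer; Issue II → employer; Issue III → employer. The grievant must prevail on a majority of issues; overall, the employer prevails.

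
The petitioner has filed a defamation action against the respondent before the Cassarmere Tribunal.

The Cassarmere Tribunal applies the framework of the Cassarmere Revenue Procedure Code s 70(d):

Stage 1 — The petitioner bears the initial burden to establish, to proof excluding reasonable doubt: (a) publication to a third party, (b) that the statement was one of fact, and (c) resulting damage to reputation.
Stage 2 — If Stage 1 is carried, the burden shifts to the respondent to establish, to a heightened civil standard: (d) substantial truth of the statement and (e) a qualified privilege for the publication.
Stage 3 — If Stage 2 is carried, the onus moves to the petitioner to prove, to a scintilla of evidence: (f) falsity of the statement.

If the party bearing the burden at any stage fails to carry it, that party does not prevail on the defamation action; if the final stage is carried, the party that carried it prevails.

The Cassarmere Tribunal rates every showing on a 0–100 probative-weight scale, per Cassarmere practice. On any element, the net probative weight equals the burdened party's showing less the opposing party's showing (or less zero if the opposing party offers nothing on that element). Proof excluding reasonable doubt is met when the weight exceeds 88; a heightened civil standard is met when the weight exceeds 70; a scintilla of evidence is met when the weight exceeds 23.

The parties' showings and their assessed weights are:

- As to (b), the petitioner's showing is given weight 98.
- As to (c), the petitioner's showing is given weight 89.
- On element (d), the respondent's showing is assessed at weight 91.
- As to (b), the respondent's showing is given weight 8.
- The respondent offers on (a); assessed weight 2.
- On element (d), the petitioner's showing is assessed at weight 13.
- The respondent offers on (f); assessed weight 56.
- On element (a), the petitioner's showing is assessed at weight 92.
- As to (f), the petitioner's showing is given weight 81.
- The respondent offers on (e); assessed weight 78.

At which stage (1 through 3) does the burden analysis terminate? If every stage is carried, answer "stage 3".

At Stage 1 the petitioner must meet proof excluding reasonable doubt (weight exceeds 88): on (a) the weight is 92 less the opposing 2 gives net 90, > 88, so (a) meets the standard; on (b) the weight is 98 less the opposing 8 gives net 90, which does exceed 88, so (b) meets the standard; on (c) the weight is 89, > 88, so (c) meets the standard.
  Stage 1 is satisfied; the onus moves to the respondent.
At Stage 2 the respondent must meet a heightened civil standard (weight exceeds 70): on (d) the weight is 91 less the opposing 13 gives net 78, > 70, so (d) meets the standard; on (e) the weight is 78, which does exceed 70, so (e) meets the standard.
  The respondent carries Stage 2; the petitioner now bears the burden.
At Stage 3 the petitioner must meet a scintilla of evidence (weight exceeds 23): on (f) the weight is 81 less the opposing 56 gives net 25, which does exceed 23, so (f) meets the standard.
  Stage 3 carried; the final stage is satisfied.
Every stage carried; the petitioner prevails.

stage 3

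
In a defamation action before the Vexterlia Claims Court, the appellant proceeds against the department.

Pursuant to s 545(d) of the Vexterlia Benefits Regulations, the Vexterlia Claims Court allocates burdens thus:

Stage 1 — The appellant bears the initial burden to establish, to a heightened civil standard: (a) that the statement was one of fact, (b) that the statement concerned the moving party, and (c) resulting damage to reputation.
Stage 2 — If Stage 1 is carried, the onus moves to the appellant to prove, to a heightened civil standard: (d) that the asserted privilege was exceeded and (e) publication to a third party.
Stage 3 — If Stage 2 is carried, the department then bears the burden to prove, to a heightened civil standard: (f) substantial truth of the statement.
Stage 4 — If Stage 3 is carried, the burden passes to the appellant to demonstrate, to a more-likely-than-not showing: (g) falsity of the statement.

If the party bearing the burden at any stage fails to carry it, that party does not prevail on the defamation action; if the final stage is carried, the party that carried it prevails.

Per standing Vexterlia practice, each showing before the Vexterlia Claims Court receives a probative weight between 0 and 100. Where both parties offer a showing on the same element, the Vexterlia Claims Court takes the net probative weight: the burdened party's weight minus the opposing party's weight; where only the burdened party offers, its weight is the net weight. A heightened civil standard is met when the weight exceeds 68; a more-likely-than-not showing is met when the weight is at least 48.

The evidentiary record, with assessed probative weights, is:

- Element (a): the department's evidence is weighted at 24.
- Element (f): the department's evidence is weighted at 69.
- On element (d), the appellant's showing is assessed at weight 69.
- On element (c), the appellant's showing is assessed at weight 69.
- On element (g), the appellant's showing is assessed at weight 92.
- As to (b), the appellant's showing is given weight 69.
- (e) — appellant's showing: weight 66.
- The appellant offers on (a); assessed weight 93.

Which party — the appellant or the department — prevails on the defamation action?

Stage 1 — burden on appellant; standard: a heightened civil standard (weight exceeds 68).
    (a): 93 − 24 = 69 > 68 [met]
    (b): 69 > 68 [met]
    (c): 69 > 68 [met]
  Stage 1 carried; the burden remains with the appellant.
Stage 2 — burden on appellant; standard: a heightened civil standard (weight exceeds 68).
    (d): 69 > 68 [met]
    (e): 66 ≤ 68 [not met]
  The appellant does not carry Stage 2.
So the department prevails.

department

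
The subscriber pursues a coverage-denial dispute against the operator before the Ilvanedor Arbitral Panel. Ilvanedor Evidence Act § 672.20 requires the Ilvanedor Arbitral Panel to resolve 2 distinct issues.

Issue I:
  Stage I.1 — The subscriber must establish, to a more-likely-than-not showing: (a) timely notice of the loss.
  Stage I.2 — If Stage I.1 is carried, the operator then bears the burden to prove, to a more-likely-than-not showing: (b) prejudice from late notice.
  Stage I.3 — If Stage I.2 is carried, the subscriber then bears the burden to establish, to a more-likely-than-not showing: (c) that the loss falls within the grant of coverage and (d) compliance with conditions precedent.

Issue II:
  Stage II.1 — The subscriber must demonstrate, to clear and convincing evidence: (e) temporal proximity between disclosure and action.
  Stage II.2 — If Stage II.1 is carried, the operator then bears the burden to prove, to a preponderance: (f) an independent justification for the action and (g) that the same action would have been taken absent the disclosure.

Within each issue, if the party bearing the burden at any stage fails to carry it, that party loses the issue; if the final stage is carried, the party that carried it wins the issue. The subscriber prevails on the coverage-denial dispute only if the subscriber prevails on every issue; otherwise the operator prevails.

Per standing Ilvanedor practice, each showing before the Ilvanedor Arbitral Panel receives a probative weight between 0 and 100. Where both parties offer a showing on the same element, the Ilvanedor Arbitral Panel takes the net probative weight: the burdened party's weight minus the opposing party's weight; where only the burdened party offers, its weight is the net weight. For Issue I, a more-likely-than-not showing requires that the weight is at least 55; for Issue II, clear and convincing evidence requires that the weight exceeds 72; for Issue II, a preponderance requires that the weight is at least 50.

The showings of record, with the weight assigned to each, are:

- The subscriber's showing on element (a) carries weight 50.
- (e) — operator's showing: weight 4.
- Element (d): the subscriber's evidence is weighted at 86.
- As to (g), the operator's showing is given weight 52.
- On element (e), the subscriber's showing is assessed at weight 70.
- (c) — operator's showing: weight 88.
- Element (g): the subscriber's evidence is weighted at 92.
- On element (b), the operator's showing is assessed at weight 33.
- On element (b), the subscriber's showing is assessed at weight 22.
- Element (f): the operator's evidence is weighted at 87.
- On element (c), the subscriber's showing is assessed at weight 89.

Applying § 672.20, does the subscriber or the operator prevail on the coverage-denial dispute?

operator

— Issue I —
At Stage I.1 the subscriber must meet a more-likely-than-not showing (weight is at least 55): on (a) the weight is 50, which does not reach 55, so (a) does not meet the standard.
  The subscriber does not carry Stage I.1.
The operator prevails on this issue.
— Issue II —
Stage II.1 (subscriber, clear and convincing evidence, weight exceeds 72): (e) net 70−4=66 ≤ 72 — fails.
  The subscriber does not carry Stage II.1.
The operator prevails on this issue.
Per-issue: Issue I → operator; Issue II → operator. The subscriber must prevail on every issue; overall, the operator prevails.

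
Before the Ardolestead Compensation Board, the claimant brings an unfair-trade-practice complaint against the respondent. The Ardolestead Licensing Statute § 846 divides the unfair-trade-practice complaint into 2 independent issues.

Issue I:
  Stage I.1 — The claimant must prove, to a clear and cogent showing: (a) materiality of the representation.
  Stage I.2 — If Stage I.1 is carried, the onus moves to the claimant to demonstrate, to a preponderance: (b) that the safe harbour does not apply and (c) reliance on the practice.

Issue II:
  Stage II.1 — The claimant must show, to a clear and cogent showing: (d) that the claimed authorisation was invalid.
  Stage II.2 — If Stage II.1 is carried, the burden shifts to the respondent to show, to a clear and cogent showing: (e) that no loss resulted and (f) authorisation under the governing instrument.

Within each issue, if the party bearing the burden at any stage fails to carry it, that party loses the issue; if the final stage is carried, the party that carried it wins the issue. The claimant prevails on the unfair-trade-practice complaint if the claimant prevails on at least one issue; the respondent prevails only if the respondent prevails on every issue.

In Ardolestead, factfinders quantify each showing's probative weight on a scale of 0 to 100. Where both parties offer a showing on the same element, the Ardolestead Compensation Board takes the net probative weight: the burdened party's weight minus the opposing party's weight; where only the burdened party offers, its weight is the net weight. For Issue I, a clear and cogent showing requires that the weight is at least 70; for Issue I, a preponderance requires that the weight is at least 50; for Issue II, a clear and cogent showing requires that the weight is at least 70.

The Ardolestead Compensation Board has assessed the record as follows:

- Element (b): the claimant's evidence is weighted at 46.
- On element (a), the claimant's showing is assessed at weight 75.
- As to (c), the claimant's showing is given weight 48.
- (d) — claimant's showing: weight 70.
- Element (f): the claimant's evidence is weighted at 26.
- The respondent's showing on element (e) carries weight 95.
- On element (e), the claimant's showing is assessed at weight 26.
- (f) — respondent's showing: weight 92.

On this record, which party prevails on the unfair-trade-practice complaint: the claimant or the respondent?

— Issue I —
Stage I.1 — burden on claimant; standard: a clear and cogent showing (weight is at least 70).
    (a): 75 ≥ 70 [met]
  All elements met. The claimant retains the burden for Stage I.2.
Stage I.2 — burden on claimant; standard: a preponderance (weight is at least 50).
    (b): 46 < 50 [not met]
    (c): 48 < 50 [not met]
  The claimant does not carry Stage I.2.
The respondent prevails on this issue.
— Issue II —
Stage II.1 — burden on claimant; standard: a clear and cogent showing (weight is at least 70).
    (d): 70 ≥ 70 [met]
  The claimant carries Stage II.1; the respondent now bears the burden.
Stage II.2 — burden on respondent; standard: a clear and cogent showing (weight is at least 70).
    (e): 95 − 26 = 69 < 70 [not met]
    (f): 92 − 26 = 66 < 70 [not met]
  Not every element is met, so the respondent fails to carry Stage II.2.
The analysis ends at Stage II.2; the claimant prevails on this issue.
Per-issue: Issue I → respondent; Issue II → claimant. The claimant must prevail on at least one issue; overall, the claimant prevails.

claimant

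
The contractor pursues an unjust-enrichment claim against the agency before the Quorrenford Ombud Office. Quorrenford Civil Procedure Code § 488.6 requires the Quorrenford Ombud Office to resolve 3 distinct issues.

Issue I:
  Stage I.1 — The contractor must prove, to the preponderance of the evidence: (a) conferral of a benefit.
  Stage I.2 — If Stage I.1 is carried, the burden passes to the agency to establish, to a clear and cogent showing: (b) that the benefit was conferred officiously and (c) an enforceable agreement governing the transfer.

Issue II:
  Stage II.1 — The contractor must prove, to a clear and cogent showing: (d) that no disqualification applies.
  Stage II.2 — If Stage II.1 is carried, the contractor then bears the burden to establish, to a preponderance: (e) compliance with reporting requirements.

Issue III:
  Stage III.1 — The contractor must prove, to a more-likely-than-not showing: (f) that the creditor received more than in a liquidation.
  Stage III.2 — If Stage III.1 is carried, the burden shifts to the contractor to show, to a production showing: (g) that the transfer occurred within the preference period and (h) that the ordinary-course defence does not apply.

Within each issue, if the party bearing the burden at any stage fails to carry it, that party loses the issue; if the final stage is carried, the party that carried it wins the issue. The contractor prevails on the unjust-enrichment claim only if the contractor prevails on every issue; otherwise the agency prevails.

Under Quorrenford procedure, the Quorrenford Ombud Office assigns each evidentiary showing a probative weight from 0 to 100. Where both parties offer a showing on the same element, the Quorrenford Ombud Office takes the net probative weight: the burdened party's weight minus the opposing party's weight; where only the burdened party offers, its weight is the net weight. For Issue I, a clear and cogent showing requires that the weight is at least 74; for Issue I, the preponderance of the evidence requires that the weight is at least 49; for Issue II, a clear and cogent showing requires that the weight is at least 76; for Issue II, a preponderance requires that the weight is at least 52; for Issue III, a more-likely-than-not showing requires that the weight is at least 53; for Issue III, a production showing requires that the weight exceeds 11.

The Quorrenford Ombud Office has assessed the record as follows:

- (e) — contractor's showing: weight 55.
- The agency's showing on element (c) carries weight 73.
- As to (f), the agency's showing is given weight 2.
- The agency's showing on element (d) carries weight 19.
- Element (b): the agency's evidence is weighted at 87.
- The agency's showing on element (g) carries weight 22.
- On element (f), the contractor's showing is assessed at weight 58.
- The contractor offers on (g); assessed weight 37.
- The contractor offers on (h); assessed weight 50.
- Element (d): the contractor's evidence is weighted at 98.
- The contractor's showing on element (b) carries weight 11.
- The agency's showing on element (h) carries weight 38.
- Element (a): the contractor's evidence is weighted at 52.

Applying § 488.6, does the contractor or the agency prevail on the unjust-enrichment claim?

— Issue I —
Stage I.1 (contractor, the preponderance of the evidence, weight is at least 49): (a) 52 ≥ 49 — meets.
  Stage I.1 is satisfied; the onus moves to the agency.
Stage I.2 (agency, a clear and cogent showing, weight is at least 74): (b) net 87−11=76 ≥ 74 — meets; (c) 73 < 74 — fails.
  Stage I.2 not carried; the agency fails its burden.
The contractor prevails on this issue.
— Issue II —
Stage II.1 (contractor, a clear and cogent showing, weight is at least 76): (d) net 98−19=79 ≥ 76 — meets.
  Stage II.1 carried; the burden remains with the contractor.
Stage II.2 (contractor, a preponderance, weight is at least 52): (e) 55 ≥ 52 — meets.
  All elements met at the final stage.
Every stage carried; the contractor prevails on this issue.
— Issue III —
Stage III.1 — burden on contractor; standard: a more-likely-than-not showing (weight is at least 53).
    (f): 58 − 2 = 56 ≥ 53 [met]
  Stage III.1 carried; the burden remains with the contractor.
Stage III.2 — burden on contractor; standard: a production showing (weight exceeds 11).
    (g): 37 − 22 = 15 > 11 [met]
    (h): 50 − 38 = 12 > 11 [met]
  All elements met at the final stage.
With every stage satisfied, the contractor prevails on this issue.
Per-issue: Issue I → contractor; Issue II → contractor; Issue III → contractor. The contractor must prevail on every issue; overall, the contractor prevails.

contractor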